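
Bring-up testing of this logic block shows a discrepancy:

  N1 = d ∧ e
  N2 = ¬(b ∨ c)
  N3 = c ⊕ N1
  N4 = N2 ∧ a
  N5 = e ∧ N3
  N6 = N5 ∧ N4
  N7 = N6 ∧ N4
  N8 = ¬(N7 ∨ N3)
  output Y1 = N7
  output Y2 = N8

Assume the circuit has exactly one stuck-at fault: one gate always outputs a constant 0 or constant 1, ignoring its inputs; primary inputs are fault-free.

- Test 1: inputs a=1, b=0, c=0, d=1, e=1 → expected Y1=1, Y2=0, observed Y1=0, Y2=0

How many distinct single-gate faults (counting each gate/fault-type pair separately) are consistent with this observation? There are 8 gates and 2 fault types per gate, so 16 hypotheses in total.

5

Fault-free: N1=1, N2=1, N3=1, N4=1, N5=1, N6=1, N7=1, N8=0 → Y1=1, Y2=0. Observed Y1=0, Y2=0.
  N1: none of the 2 fault types match ✗
  N2: stuck-at-0 ✓; others ✗
  N3: none of the 2 fault types match ✗
  N4: stuck-at-0 ✓; others ✗
  N5: stuck-at-0 ✓; others ✗
  N6: stuck-at-0 ✓; others ✗
  N7: stuck-at-0 ✓; others ✗
  N8: none of the 2 fault types match ✗
Consistent faults: {N2 stuck-at-0, N4 stuck-at-0, N5 stuck-at-0, N6 stuck-at-0, N7 stuck-at-0} — 5 in all.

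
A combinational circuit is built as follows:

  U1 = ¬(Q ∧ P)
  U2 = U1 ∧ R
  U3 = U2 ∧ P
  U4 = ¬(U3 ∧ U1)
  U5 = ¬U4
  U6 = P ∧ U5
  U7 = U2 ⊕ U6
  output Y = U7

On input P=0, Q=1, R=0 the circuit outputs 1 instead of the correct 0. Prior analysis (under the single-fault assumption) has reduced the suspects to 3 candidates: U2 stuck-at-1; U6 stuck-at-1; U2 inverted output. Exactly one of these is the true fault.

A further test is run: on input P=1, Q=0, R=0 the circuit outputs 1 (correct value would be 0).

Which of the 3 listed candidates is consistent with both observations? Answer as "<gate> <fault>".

Evaluate each candidate on input P=1, Q=0, R=0:
  U2 stuck-at-1: U1=1, U2=1 [stuck-at-1], U3=1, U4=0, U5=1, U6=1, U7=0 → 0 — eliminated
  U6 stuck-at-1: U1=1, U2=0, U3=0, U4=1, U5=0, U6=1 [stuck-at-1], U7=1 → 1 — matches
  U2 inverted output: U1=1, U2=1 [inverted output], U3=1, U4=0, U5=1, U6=1, U7=0 → 0 — eliminated
Only U6 stuck-at-1 reproduces the observed 1.

U6 stuck-at-1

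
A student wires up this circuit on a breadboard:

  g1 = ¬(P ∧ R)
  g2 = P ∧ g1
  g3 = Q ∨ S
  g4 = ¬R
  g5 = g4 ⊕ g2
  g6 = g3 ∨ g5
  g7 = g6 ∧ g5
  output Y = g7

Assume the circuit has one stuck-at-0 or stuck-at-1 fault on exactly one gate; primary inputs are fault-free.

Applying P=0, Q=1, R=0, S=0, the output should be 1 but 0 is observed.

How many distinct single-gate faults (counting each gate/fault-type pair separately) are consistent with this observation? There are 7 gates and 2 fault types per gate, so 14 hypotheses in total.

5

Fault-free: g1=1, g2=0, g3=1, g4=1, g5=1, g6=1, g7=1 → 1. Observed 0.
  g1 stuck-at-0: output 1 ✗
  g1 stuck-at-1: output 1 ✗
  g2 stuck-at-0: output 1 ✗
  g2 stuck-at-1: output 0 ✓
  g3 stuck-at-0: output 1 ✗
  g3 stuck-at-1: output 1 ✗
  g4 stuck-at-0: output 0 ✓
  g4 stuck-at-1: output 1 ✗
  g5 stuck-at-0: output 0 ✓
  g5 stuck-at-1: output 1 ✗
  g6 stuck-at-0: output 0 ✓
  g6 stuck-at-1: output 1 ✗
  g7 stuck-at-0: output 0 ✓
  g7 stuck-at-1: output 1 ✗
Consistent faults: {g2 stuck-at-1, g4 stuck-at-0, g5 stuck-at-0, g6 stuck-at-0, g7 stuck-at-0} — 5 in all.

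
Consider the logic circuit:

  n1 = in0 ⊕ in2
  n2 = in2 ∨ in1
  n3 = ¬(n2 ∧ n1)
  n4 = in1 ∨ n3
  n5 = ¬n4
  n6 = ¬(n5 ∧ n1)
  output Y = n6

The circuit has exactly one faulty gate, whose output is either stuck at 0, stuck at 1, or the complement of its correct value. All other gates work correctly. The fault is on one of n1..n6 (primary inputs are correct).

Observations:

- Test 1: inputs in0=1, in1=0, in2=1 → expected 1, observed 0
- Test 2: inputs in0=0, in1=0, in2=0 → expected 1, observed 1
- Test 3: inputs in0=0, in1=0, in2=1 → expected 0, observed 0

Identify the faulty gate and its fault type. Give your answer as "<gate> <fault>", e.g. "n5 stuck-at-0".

Fault-free values for test 1 (in0=1, in1=0, in2=1): n1=0, n2=1, n3=1, n4=1, n5=0, n6=1, giving Y=1. Observed 0.
Test 1: faults giving observed 0 are {n1 stuck-at-1, n1 inverted output, n6 stuck-at-0, n6 inverted output}.
Test 2 (in0=0, in1=0, in2=0): fault-free n1=0, n2=0, n3=1, n4=1, n5=0, n6=1 → 1; observed 1. Eliminates n6 stuck-at-0, n6 inverted output.
Test 3 (in0=0, in1=0, in2=1): fault-free n1=1, n2=1, n3=0, n4=0, n5=1, n6=0 → 0; observed 0. Eliminates n1 inverted output.
Only n1 stuck-at-1 is consistent with every test.

n1 stuck-at-1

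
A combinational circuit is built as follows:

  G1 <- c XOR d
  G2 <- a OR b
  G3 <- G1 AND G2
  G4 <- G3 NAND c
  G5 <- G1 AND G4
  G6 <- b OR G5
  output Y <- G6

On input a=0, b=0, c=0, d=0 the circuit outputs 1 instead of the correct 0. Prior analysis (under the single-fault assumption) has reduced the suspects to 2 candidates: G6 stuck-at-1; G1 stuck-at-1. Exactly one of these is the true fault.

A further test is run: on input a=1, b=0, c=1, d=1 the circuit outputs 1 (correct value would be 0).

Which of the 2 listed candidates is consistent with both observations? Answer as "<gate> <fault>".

G6 stuck-at-1

Evaluate each candidate on input a=1, b=0, c=1, d=1:
  G6 stuck-at-1: G1=0, G2=1, G3=0, G4=1, G5=0, G6=1 [stuck-at-1] → 1 — matches
  G1 stuck-at-1: G1=1 [stuck-at-1], G2=1, G3=1, G4=0, G5=0, G6=0 → 0 — eliminated
Only G6 stuck-at-1 reproduces the observed 1.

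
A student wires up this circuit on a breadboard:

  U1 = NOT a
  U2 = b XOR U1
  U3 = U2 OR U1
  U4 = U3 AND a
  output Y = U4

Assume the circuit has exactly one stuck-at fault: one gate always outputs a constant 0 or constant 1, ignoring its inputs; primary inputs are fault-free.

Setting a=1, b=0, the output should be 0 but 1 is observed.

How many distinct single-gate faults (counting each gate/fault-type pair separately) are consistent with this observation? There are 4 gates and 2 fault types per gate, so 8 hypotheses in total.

4

Fault-free: U1=0, U2=0, U3=0, U4=0 → 0. Observed 1.
  U1 stuck-at-0: output 0 ✗
  U1 stuck-at-1: output 1 ✓
  U2 stuck-at-0: output 0 ✗
  U2 stuck-at-1: output 1 ✓
  U3 stuck-at-0: output 0 ✗
  U3 stuck-at-1: output 1 ✓
  U4 stuck-at-0: output 0 ✗
  U4 stuck-at-1: output 1 ✓
Consistent faults: {U1 stuck-at-1, U2 stuck-at-1, U3 stuck-at-1, U4 stuck-at-1} — 4 in all.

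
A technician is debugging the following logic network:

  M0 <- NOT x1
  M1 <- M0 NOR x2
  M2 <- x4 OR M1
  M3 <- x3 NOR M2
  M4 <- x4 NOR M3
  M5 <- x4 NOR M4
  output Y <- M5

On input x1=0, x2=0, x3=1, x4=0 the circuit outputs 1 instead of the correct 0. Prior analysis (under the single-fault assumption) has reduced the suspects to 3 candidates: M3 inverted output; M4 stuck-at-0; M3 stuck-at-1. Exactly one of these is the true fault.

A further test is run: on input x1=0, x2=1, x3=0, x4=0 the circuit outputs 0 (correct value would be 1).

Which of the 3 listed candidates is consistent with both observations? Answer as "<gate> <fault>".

M3 inverted output

Evaluate each candidate on input x1=0, x2=1, x3=0, x4=0:
  M3 inverted output: M0=1, M1=0, M2=0, M3=0 [inverted output], M4=1, M5=0 → 0 — matches
  M4 stuck-at-0: M0=1, M1=0, M2=0, M3=1, M4=0 [stuck-at-0], M5=1 → 1 — eliminated
  M3 stuck-at-1: M0=1, M1=0, M2=0, M3=1 [stuck-at-1], M4=0, M5=1 → 1 — eliminated
Only M3 inverted output reproduces the observed 0.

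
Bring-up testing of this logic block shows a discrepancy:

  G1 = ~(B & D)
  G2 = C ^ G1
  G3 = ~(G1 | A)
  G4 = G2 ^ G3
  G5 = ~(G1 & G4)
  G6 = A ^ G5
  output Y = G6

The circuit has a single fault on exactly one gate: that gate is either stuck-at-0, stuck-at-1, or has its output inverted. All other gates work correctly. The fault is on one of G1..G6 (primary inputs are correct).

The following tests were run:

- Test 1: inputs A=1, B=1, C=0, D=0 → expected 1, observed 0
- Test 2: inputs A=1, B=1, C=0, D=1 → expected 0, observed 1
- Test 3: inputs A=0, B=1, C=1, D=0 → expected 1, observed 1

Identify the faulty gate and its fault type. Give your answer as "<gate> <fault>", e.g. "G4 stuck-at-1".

G1 inverted output

Fault-free values for test 1 (A=1, B=1, C=0, D=0): G1=1, G2=1, G3=0, G4=1, G5=0, G6=1, giving Y=1. Observed 0.
Test 1: faults giving observed 0 are {G1 stuck-at-0, G1 inverted output, G2 stuck-at-0, G2 inverted output, G3 stuck-at-1, G3 inverted output, G4 stuck-at-0, G4 inverted output, G5 stuck-at-1, G5 inverted output, G6 stuck-at-0, G6 inverted output}.
Test 2 (A=1, B=1, C=0, D=1): fault-free G1=0, G2=0, G3=0, G4=0, G5=1, G6=0 → 0; observed 1. Eliminates G1 stuck-at-0, G2 stuck-at-0, G2 inverted output, G3 stuck-at-1, G3 inverted output, G4 stuck-at-0, G4 inverted output, G5 stuck-at-1, G6 stuck-at-0.
Test 3 (A=0, B=1, C=1, D=0): fault-free G1=1, G2=0, G3=0, G4=0, G5=1, G6=1 → 1; observed 1. Eliminates G5 inverted output, G6 inverted output.
Only G1 inverted output is consistent with every test.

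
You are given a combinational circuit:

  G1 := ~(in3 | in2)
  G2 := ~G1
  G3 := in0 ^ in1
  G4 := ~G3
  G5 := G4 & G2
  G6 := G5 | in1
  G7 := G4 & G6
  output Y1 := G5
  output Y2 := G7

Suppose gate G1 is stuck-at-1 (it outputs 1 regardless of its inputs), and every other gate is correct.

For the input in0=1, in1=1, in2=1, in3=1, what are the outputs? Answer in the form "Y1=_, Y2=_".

Y1=0, Y2=1

Propagate with G1 forced: G1=1 [stuck-at-1], G2=0, G3=0, G4=1, G5=0, G6=1, G7=1.
So the outputs are Y1=0, Y2=1. (Without the fault they would be Y1=1, Y2=1.)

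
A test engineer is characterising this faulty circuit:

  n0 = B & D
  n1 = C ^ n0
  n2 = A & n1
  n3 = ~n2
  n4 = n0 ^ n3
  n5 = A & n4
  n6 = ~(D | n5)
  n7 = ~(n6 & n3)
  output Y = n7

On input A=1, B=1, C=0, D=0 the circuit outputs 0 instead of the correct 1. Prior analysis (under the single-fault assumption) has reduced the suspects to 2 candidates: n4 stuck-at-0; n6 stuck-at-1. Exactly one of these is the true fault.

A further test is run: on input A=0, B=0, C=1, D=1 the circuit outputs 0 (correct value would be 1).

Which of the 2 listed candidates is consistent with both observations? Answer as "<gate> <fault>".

Evaluate each candidate on input A=0, B=0, C=1, D=1:
  n4 stuck-at-0: n0=0, n1=1, n2=0, n3=1, n4=0 [stuck-at-0], n5=0, n6=0, n7=1 → 1 — eliminated
  n6 stuck-at-1: n0=0, n1=1, n2=0, n3=1, n4=1, n5=0, n6=1 [stuck-at-1], n7=0 → 0 — matches
Only n6 stuck-at-1 reproduces the observed 0.

n6 stuck-at-1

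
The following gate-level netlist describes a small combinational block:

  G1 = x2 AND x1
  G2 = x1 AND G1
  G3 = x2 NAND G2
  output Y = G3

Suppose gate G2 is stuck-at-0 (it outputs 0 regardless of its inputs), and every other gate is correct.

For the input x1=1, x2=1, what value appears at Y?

1

Propagate with G2 forced: G1=1, G2=0 [stuck-at-0], G3=1.
So Y = 1. (Without the fault it would be 0.)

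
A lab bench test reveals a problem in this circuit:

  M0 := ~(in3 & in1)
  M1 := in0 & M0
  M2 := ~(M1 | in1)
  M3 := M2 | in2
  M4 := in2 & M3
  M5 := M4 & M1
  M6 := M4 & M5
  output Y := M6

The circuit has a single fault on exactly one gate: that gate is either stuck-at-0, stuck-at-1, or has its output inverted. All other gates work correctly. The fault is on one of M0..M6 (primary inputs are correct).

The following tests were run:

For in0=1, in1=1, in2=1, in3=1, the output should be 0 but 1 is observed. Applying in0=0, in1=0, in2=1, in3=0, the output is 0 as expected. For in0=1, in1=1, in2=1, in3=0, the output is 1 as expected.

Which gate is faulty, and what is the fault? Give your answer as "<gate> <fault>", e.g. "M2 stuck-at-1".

M0 stuck-at-1

Fault-free values for test 1 (in0=1, in1=1, in2=1, in3=1): M0=0, M1=0, M2=0, M3=1, M4=1, M5=0, M6=0, giving Y=0. Observed 1.
Test 1: faults giving observed 1 are {M0 stuck-at-1, M0 inverted output, M1 stuck-at-1, M1 inverted output, M5 stuck-at-1, M5 inverted output, M6 stuck-at-1, M6 inverted output}.
Test 2 (in0=0, in1=0, in2=1, in3=0): fault-free M0=1, M1=0, M2=1, M3=1, M4=1, M5=0, M6=0 → 0; observed 0. Eliminates M1 stuck-at-1, M1 inverted output, M5 stuck-at-1, M5 inverted output, M6 stuck-at-1, M6 inverted output.
Test 3 (in0=1, in1=1, in2=1, in3=0): fault-free M0=1, M1=1, M2=0, M3=1, M4=1, M5=1, M6=1 → 1; observed 1. Eliminates M0 inverted output.
Only M0 stuck-at-1 is consistent with every test.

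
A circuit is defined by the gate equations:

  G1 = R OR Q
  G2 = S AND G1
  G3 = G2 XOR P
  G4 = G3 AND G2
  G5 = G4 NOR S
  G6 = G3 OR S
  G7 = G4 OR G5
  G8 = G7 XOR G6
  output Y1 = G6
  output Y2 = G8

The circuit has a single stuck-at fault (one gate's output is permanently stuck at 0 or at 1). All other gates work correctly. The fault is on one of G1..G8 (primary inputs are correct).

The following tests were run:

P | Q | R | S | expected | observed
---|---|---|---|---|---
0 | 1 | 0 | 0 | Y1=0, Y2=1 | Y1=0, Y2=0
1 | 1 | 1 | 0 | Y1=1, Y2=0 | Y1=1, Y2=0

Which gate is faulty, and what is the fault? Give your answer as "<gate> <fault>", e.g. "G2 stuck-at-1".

G8 stuck-at-0

Fault-free values for test 1 (P=0, Q=1, R=0, S=0): G1=1, G2=0, G3=0, G4=0, G5=1, G6=0, G7=1, G8=1, giving Y1=0, Y2=1. Observed Y1=0, Y2=0.
Test 1: faults giving observed Y1=0, Y2=0 are {G5 stuck-at-0, G7 stuck-at-0, G8 stuck-at-0}.
Test 2 (P=1, Q=1, R=1, S=0): fault-free G1=1, G2=0, G3=1, G4=0, G5=1, G6=1, G7=1, G8=0 → Y1=1, Y2=0; observed Y1=1, Y2=0. Eliminates G5 stuck-at-0, G7 stuck-at-0.
Only G8 stuck-at-0 is consistent with every test.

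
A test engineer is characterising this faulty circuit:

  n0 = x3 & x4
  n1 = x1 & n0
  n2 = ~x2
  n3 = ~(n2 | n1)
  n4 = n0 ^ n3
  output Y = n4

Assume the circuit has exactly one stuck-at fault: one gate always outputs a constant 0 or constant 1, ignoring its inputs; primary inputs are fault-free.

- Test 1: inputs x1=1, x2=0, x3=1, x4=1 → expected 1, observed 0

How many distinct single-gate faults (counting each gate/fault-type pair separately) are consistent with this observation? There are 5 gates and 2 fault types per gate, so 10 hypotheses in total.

Fault-free: n0=1, n1=1, n2=1, n3=0, n4=1 → 1. Observed 0.
  n0 stuck-at-0: output 0 ✓
  n0 stuck-at-1: output 1 ✗
  n1 stuck-at-0: output 1 ✗
  n1 stuck-at-1: output 1 ✗
  n2 stuck-at-0: output 1 ✗
  n2 stuck-at-1: output 1 ✗
  n3 stuck-at-0: output 1 ✗
  n3 stuck-at-1: output 0 ✓
  n4 stuck-at-0: output 0 ✓
  n4 stuck-at-1: output 1 ✗
Consistent faults: {n0 stuck-at-0, n3 stuck-at-1, n4 stuck-at-0} — 3 in all.

3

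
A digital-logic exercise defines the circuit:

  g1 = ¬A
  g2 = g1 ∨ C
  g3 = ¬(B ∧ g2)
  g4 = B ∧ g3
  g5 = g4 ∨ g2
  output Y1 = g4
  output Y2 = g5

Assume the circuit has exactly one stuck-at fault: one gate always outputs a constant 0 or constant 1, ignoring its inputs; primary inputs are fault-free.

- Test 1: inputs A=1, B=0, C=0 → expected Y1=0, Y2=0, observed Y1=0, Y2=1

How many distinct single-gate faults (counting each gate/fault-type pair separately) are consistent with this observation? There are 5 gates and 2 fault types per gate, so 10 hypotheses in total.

3

Fault-free: g1=0, g2=0, g3=1, g4=0, g5=0 → Y1=0, Y2=0. Observed Y1=0, Y2=1.
  g1 stuck-at-0: output Y1=0, Y2=0 ✗
  g1 stuck-at-1: output Y1=0, Y2=1 ✓
  g2 stuck-at-0: output Y1=0, Y2=0 ✗
  g2 stuck-at-1: output Y1=0, Y2=1 ✓
  g3 stuck-at-0: output Y1=0, Y2=0 ✗
  g3 stuck-at-1: output Y1=0, Y2=0 ✗
  g4 stuck-at-0: output Y1=0, Y2=0 ✗
  g4 stuck-at-1: output Y1=1, Y2=1 ✗
  g5 stuck-at-0: output Y1=0, Y2=0 ✗
  g5 stuck-at-1: output Y1=0, Y2=1 ✓
Consistent faults: {g1 stuck-at-1, g2 stuck-at-1, g5 stuck-at-1} — 3 in all.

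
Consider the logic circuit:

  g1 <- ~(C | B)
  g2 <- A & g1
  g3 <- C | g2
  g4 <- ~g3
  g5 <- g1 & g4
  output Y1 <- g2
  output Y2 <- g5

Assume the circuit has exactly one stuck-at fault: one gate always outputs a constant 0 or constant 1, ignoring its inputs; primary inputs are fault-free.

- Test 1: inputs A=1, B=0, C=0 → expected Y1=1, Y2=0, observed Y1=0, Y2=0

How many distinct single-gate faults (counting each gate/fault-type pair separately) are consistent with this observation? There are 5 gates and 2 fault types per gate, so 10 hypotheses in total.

Fault-free: g1=1, g2=1, g3=1, g4=0, g5=0 → Y1=1, Y2=0. Observed Y1=0, Y2=0.
  g1 stuck-at-0: output Y1=0, Y2=0 ✓
  g1 stuck-at-1: output Y1=1, Y2=0 ✗
  g2 stuck-at-0: output Y1=0, Y2=1 ✗
  g2 stuck-at-1: output Y1=1, Y2=0 ✗
  g3 stuck-at-0: output Y1=1, Y2=1 ✗
  g3 stuck-at-1: output Y1=1, Y2=0 ✗
  g4 stuck-at-0: output Y1=1, Y2=0 ✗
  g4 stuck-at-1: output Y1=1, Y2=1 ✗
  g5 stuck-at-0: output Y1=1, Y2=0 ✗
  g5 stuck-at-1: output Y1=1, Y2=1 ✗
Consistent faults: {g1 stuck-at-0} — 1 in all.

1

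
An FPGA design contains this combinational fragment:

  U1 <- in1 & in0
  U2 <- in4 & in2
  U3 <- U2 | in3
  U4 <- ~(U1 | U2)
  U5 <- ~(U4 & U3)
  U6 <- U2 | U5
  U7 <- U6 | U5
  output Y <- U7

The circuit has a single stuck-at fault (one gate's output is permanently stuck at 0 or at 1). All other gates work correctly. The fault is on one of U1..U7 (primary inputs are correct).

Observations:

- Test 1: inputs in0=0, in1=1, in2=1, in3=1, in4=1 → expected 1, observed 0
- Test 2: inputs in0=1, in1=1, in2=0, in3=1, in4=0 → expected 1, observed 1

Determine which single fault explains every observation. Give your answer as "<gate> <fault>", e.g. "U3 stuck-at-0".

Fault-free values for test 1 (in0=0, in1=1, in2=1, in3=1, in4=1): U1=0, U2=1, U3=1, U4=0, U5=1, U6=1, U7=1, giving Y=1. Observed 0.
Test 1: faults giving observed 0 are {U2 stuck-at-0, U7 stuck-at-0}.
Test 2 (in0=1, in1=1, in2=0, in3=1, in4=0): fault-free U1=1, U2=0, U3=1, U4=0, U5=1, U6=1, U7=1 → 1; observed 1. Eliminates U7 stuck-at-0.
Only U2 stuck-at-0 is consistent with every test.

U2 stuck-at-0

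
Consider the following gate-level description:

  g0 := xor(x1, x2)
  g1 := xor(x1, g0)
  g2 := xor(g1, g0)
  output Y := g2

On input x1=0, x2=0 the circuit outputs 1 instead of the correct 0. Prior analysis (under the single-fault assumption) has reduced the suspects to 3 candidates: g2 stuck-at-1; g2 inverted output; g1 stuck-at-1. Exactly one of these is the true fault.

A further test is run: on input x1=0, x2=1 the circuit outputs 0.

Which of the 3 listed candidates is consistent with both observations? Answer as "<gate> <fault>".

Evaluate each candidate on input x1=0, x2=1:
  g2 stuck-at-1: g0=1, g1=1, g2=1 [stuck-at-1] → 1 — eliminated
  g2 inverted output: g0=1, g1=1, g2=1 [inverted output] → 1 — eliminated
  g1 stuck-at-1: g0=1, g1=1 [stuck-at-1], g2=0 → 0 — matches
Only g1 stuck-at-1 reproduces the observed 0.

g1 stuck-at-1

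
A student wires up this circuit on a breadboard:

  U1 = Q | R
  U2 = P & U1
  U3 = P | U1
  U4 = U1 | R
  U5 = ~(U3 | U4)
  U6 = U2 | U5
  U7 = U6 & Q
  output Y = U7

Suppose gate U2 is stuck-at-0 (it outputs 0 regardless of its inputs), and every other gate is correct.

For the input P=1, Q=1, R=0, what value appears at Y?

Propagate with U2 forced: U1=1, U2=0 [stuck-at-0], U3=1, U4=1, U5=0, U6=0, U7=0.
So Y = 0. (Without the fault it would be 1.)

0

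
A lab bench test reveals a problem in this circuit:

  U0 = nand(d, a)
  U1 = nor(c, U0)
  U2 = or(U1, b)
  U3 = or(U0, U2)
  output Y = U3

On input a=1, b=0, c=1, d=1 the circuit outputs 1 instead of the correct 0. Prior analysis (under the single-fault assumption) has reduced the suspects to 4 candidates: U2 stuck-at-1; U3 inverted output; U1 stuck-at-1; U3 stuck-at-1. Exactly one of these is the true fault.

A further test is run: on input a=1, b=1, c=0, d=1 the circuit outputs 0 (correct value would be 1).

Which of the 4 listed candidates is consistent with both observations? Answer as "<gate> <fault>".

Evaluate each candidate on input a=1, b=1, c=0, d=1:
  U2 stuck-at-1: U0=0, U1=1, U2=1 [stuck-at-1], U3=1 → 1 — eliminated
  U3 inverted output: U0=0, U1=1, U2=1, U3=0 [inverted output] → 0 — matches
  U1 stuck-at-1: U0=0, U1=1 [stuck-at-1], U2=1, U3=1 → 1 — eliminated
  U3 stuck-at-1: U0=0, U1=1, U2=1, U3=1 [stuck-at-1] → 1 — eliminated
Only U3 inverted output reproduces the observed 0.

U3 inverted output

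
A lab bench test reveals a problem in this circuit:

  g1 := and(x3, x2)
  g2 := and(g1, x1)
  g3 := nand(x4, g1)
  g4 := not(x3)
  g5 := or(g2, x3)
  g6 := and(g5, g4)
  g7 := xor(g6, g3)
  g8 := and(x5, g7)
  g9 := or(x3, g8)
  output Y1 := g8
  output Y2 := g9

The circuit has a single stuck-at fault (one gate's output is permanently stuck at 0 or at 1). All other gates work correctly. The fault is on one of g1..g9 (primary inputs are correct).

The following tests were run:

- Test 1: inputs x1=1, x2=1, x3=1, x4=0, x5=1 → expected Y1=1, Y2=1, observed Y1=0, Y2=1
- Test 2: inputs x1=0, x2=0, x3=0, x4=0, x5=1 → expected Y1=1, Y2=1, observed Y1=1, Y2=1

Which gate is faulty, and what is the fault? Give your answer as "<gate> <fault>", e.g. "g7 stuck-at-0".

Fault-free values for test 1 (x1=1, x2=1, x3=1, x4=0, x5=1): g1=1, g2=1, g3=1, g4=0, g5=1, g6=0, g7=1, g8=1, g9=1, giving Y1=1, Y2=1. Observed Y1=0, Y2=1.
Test 1: faults giving observed Y1=0, Y2=1 are {g3 stuck-at-0, g4 stuck-at-1, g6 stuck-at-1, g7 stuck-at-0, g8 stuck-at-0}.
Test 2 (x1=0, x2=0, x3=0, x4=0, x5=1): fault-free g1=0, g2=0, g3=1, g4=1, g5=0, g6=0, g7=1, g8=1, g9=1 → Y1=1, Y2=1; observed Y1=1, Y2=1. Eliminates g3 stuck-at-0, g6 stuck-at-1, g7 stuck-at-0, g8 stuck-at-0.
Only g4 stuck-at-1 is consistent with every test.

g4 stuck-at-1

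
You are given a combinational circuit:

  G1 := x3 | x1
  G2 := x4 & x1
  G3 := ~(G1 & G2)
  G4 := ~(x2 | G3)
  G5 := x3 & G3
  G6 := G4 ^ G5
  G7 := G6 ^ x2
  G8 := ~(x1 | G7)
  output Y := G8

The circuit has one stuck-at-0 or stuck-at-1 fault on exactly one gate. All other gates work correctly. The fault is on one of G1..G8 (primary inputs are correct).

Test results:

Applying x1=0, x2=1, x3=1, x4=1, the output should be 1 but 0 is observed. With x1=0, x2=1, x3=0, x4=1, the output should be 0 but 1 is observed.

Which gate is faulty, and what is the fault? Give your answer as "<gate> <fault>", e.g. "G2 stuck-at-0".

G4 stuck-at-1

Fault-free values for test 1 (x1=0, x2=1, x3=1, x4=1): G1=1, G2=0, G3=1, G4=0, G5=1, G6=1, G7=0, G8=1, giving Y=1. Observed 0.
Test 1: faults giving observed 0 are {G2 stuck-at-1, G3 stuck-at-0, G4 stuck-at-1, G5 stuck-at-0, G6 stuck-at-0, G7 stuck-at-1, G8 stuck-at-0}.
Test 2 (x1=0, x2=1, x3=0, x4=1): fault-free G1=0, G2=0, G3=1, G4=0, G5=0, G6=0, G7=1, G8=0 → 0; observed 1. Eliminates G2 stuck-at-1, G3 stuck-at-0, G5 stuck-at-0, G6 stuck-at-0, G7 stuck-at-1, G8 stuck-at-0.
Only G4 stuck-at-1 is consistent with every test.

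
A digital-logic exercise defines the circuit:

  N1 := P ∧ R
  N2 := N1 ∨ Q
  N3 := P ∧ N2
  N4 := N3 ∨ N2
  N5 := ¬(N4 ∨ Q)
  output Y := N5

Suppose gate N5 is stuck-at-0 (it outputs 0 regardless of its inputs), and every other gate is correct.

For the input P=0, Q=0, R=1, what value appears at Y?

Propagate with N5 forced: N1=0, N2=0, N3=0, N4=0, N5=0 [stuck-at-0].
So Y = 0. (Without the fault it would be 1.)

0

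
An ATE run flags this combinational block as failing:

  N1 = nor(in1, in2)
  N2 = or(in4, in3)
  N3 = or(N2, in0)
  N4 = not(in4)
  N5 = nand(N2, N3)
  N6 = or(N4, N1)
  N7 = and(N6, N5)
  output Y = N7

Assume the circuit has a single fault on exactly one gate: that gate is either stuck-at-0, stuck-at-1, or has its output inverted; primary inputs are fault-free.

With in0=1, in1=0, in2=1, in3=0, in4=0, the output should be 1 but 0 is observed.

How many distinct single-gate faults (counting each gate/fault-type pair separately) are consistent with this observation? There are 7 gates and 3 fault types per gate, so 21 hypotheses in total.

10

Fault-free: N1=0, N2=0, N3=1, N4=1, N5=1, N6=1, N7=1 → 1. Observed 0.
  N1: none of the 3 fault types match ✗
  N2: stuck-at-1, inverted output ✓; others ✗
  N3: none of the 3 fault types match ✗
  N4: stuck-at-0, inverted output ✓; others ✗
  N5: stuck-at-0, inverted output ✓; others ✗
  N6: stuck-at-0, inverted output ✓; others ✗
  N7: stuck-at-0, inverted output ✓; others ✗
Consistent faults: {N2 stuck-at-1, N2 inverted output, N4 stuck-at-0, N4 inverted output, N5 stuck-at-0, N5 inverted output, N6 stuck-at-0, N6 inverted output, N7 stuck-at-0, N7 inverted output} — 10 in all.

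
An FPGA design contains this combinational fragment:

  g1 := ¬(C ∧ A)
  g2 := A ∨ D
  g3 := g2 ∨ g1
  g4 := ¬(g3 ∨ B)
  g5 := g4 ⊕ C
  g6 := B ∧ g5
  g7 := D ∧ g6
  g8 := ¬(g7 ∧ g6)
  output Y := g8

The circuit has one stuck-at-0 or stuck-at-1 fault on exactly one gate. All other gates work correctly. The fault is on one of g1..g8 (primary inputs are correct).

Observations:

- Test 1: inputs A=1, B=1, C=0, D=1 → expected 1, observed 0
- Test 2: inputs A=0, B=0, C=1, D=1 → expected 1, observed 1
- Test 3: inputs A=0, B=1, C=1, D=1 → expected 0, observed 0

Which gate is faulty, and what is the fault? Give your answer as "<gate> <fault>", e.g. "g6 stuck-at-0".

Fault-free values for test 1 (A=1, B=1, C=0, D=1): g1=1, g2=1, g3=1, g4=0, g5=0, g6=0, g7=0, g8=1, giving Y=1. Observed 0.
Test 1: faults giving observed 0 are {g4 stuck-at-1, g5 stuck-at-1, g6 stuck-at-1, g8 stuck-at-0}.
Test 2 (A=0, B=0, C=1, D=1): fault-free g1=1, g2=1, g3=1, g4=0, g5=1, g6=0, g7=0, g8=1 → 1; observed 1. Eliminates g6 stuck-at-1, g8 stuck-at-0.
Test 3 (A=0, B=1, C=1, D=1): fault-free g1=1, g2=1, g3=1, g4=0, g5=1, g6=1, g7=1, g8=0 → 0; observed 0. Eliminates g4 stuck-at-1.
Only g5 stuck-at-1 is consistent with every test.

g5 stuck-at-1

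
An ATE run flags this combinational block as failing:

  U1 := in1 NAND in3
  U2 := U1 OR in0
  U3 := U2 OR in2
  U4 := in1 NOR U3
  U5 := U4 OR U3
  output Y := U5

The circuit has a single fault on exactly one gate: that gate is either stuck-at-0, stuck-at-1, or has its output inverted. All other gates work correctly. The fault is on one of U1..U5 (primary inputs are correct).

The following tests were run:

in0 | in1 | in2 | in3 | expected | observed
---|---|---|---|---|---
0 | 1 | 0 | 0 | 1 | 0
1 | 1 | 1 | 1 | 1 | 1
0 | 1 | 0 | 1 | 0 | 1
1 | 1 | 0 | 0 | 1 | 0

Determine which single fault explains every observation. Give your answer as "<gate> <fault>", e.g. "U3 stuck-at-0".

Fault-free values for test 1 (in0=0, in1=1, in2=0, in3=0): U1=1, U2=1, U3=1, U4=0, U5=1, giving Y=1. Observed 0.
Test 1: faults giving observed 0 are {U1 stuck-at-0, U1 inverted output, U2 stuck-at-0, U2 inverted output, U3 stuck-at-0, U3 inverted output, U5 stuck-at-0, U5 inverted output}.
Test 2 (in0=1, in1=1, in2=1, in3=1): fault-free U1=0, U2=1, U3=1, U4=0, U5=1 → 1; observed 1. Eliminates U3 stuck-at-0, U3 inverted output, U5 stuck-at-0, U5 inverted output.
Test 3 (in0=0, in1=1, in2=0, in3=1): fault-free U1=0, U2=0, U3=0, U4=0, U5=0 → 0; observed 1. Eliminates U1 stuck-at-0, U2 stuck-at-0.
Test 4 (in0=1, in1=1, in2=0, in3=0): fault-free U1=1, U2=1, U3=1, U4=0, U5=1 → 1; observed 0. Eliminates U1 inverted output.
Only U2 inverted output is consistent with every test.

U2 inverted output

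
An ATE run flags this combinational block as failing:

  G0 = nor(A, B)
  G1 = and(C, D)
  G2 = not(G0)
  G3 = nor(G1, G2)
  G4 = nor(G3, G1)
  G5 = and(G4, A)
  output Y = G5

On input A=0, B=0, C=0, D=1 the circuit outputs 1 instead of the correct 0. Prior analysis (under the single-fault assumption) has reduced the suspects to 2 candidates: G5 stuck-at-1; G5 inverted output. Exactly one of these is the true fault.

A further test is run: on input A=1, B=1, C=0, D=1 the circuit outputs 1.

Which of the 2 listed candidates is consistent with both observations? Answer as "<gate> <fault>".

G5 stuck-at-1

Evaluate each candidate on input A=1, B=1, C=0, D=1:
  G5 stuck-at-1: G0=0, G1=0, G2=1, G3=0, G4=1, G5=1 [stuck-at-1] → 1 — matches
  G5 inverted output: G0=0, G1=0, G2=1, G3=0, G4=1, G5=0 [inverted output] → 0 — eliminated
Only G5 stuck-at-1 reproduces the observed 1.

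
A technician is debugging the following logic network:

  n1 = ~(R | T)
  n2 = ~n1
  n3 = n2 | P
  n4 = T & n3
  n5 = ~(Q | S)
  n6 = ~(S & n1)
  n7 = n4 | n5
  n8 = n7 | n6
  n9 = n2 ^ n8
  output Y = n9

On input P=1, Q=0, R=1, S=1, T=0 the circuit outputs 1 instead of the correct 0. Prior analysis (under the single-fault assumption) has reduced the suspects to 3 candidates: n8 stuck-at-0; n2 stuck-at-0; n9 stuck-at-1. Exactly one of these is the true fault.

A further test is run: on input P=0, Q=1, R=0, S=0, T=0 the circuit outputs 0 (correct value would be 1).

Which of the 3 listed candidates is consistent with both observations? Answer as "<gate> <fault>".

n8 stuck-at-0

Evaluate each candidate on input P=0, Q=1, R=0, S=0, T=0:
  n8 stuck-at-0: n1=1, n2=0, n3=0, n4=0, n5=0, n6=1, n7=0, n8=0 [stuck-at-0], n9=0 → 0 — matches
  n2 stuck-at-0: n1=1, n2=0 [stuck-at-0], n3=0, n4=0, n5=0, n6=1, n7=0, n8=1, n9=1 → 1 — eliminated
  n9 stuck-at-1: n1=1, n2=0, n3=0, n4=0, n5=0, n6=1, n7=0, n8=1, n9=1 [stuck-at-1] → 1 — eliminated
Only n8 stuck-at-0 reproduces the observed 0.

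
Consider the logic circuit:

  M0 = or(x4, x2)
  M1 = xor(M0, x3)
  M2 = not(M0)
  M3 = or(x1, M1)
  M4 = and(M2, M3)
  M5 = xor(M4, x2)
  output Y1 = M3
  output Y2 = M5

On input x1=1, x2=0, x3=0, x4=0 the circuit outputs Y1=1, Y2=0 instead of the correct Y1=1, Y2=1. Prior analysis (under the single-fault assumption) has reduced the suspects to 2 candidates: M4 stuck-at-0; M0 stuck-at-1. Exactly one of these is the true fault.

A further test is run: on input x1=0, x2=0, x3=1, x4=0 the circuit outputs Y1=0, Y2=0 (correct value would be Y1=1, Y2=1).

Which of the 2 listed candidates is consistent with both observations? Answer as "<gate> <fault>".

Evaluate each candidate on input x1=0, x2=0, x3=1, x4=0:
  M4 stuck-at-0: M0=0, M1=1, M2=1, M3=1, M4=0 [stuck-at-0], M5=0 → Y1=1, Y2=0 — eliminated
  M0 stuck-at-1: M0=1 [stuck-at-1], M1=0, M2=0, M3=0, M4=0, M5=0 → Y1=0, Y2=0 — matches
Only M0 stuck-at-1 reproduces the observed Y1=0, Y2=0.

M0 stuck-at-1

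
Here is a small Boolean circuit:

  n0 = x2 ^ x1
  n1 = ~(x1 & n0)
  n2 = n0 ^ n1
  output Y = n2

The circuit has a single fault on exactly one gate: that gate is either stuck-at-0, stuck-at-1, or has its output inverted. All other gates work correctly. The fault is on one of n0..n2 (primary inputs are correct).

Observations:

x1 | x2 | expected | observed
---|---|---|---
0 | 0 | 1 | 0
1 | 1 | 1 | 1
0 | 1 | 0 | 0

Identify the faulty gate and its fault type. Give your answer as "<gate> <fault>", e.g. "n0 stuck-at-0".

Fault-free values for test 1 (x1=0, x2=0): n0=0, n1=1, n2=1, giving Y=1. Observed 0.
Test 1: faults giving observed 0 are {n0 stuck-at-1, n0 inverted output, n1 stuck-at-0, n1 inverted output, n2 stuck-at-0, n2 inverted output}.
Test 2 (x1=1, x2=1): fault-free n0=0, n1=1, n2=1 → 1; observed 1. Eliminates n1 stuck-at-0, n1 inverted output, n2 stuck-at-0, n2 inverted output.
Test 3 (x1=0, x2=1): fault-free n0=1, n1=1, n2=0 → 0; observed 0. Eliminates n0 inverted output.
Only n0 stuck-at-1 is consistent with every test.

n0 stuck-at-1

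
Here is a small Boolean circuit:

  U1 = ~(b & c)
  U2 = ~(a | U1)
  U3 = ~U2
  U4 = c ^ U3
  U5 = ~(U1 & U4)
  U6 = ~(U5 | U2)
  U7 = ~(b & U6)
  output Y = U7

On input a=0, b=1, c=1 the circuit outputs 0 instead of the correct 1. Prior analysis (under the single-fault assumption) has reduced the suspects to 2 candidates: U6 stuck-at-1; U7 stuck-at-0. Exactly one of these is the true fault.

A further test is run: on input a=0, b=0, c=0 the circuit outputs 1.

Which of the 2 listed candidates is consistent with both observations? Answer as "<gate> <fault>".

Evaluate each candidate on input a=0, b=0, c=0:
  U6 stuck-at-1: U1=1, U2=0, U3=1, U4=1, U5=0, U6=1 [stuck-at-1], U7=1 → 1 — matches
  U7 stuck-at-0: U1=1, U2=0, U3=1, U4=1, U5=0, U6=1, U7=0 [stuck-at-0] → 0 — eliminated
Only U6 stuck-at-1 reproduces the observed 1.

U6 stuck-at-1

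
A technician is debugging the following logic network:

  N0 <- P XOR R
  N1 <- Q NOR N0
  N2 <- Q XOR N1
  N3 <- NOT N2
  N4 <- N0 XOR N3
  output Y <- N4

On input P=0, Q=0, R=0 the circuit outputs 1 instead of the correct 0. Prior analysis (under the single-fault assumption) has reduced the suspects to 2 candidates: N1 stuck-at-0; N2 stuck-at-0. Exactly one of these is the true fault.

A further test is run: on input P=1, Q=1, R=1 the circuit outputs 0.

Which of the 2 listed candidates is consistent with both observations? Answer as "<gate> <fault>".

Evaluate each candidate on input P=1, Q=1, R=1:
  N1 stuck-at-0: N0=0, N1=0 [stuck-at-0], N2=1, N3=0, N4=0 → 0 — matches
  N2 stuck-at-0: N0=0, N1=0, N2=0 [stuck-at-0], N3=1, N4=1 → 1 — eliminated
Only N1 stuck-at-0 reproduces the observed 0.

N1 stuck-at-0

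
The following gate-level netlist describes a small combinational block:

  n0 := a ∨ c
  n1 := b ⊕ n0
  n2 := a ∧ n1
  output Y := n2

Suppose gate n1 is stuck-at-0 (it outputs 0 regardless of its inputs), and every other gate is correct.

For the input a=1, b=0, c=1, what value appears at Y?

0

Propagate with n1 forced: n0=1, n1=0 [stuck-at-0], n2=0.
So Y = 0. (Without the fault it would be 1.)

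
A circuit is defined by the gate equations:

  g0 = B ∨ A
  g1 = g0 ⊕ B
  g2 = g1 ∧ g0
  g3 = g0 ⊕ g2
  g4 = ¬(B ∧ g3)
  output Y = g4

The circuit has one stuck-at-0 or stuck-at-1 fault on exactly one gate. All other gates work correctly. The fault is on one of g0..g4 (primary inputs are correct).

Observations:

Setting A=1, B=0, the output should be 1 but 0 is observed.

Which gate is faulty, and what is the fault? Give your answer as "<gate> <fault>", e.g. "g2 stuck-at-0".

g4 stuck-at-0

Fault-free values for test 1 (A=1, B=0): g0=1, g1=1, g2=1, g3=0, g4=1, giving Y=1. Observed 0.
Test 1: faults giving observed 0 are {g4 stuck-at-0}.
Only g4 stuck-at-0 is consistent with every test.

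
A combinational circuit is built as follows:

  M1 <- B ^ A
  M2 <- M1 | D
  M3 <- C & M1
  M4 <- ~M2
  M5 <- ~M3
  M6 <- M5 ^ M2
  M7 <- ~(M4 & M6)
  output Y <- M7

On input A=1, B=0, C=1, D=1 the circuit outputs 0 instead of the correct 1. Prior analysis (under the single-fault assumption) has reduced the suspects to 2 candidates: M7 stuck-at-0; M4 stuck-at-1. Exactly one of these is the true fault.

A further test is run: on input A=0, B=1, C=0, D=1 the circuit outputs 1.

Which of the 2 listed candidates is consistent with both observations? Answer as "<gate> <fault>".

Evaluate each candidate on input A=0, B=1, C=0, D=1:
  M7 stuck-at-0: M1=1, M2=1, M3=0, M4=0, M5=1, M6=0, M7=0 [stuck-at-0] → 0 — eliminated
  M4 stuck-at-1: M1=1, M2=1, M3=0, M4=1 [stuck-at-1], M5=1, M6=0, M7=1 → 1 — matches
Only M4 stuck-at-1 reproduces the observed 1.

M4 stuck-at-1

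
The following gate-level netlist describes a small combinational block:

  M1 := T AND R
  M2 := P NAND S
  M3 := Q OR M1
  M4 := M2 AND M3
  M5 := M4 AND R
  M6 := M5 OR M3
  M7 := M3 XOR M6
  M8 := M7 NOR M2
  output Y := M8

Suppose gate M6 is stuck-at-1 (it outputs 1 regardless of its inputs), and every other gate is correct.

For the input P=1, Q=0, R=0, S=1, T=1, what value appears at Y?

Propagate with M6 forced: M1=0, M2=0, M3=0, M4=0, M5=0, M6=1 [stuck-at-1], M7=1, M8=0.
So Y = 0. (Without the fault it would be 1.)

0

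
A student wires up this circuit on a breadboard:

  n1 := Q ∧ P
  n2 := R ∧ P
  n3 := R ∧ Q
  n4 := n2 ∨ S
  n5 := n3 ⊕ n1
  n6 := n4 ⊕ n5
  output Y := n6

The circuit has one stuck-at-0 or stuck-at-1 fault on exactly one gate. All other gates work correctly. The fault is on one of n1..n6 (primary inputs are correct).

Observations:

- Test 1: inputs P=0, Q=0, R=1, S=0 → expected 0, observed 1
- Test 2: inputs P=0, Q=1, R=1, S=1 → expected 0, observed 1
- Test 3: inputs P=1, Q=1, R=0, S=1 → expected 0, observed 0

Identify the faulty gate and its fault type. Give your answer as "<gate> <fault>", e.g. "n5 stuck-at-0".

n1 stuck-at-1

Fault-free values for test 1 (P=0, Q=0, R=1, S=0): n1=0, n2=0, n3=0, n4=0, n5=0, n6=0, giving Y=0. Observed 1.
Test 1: faults giving observed 1 are {n1 stuck-at-1, n2 stuck-at-1, n3 stuck-at-1, n4 stuck-at-1, n5 stuck-at-1, n6 stuck-at-1}.
Test 2 (P=0, Q=1, R=1, S=1): fault-free n1=0, n2=0, n3=1, n4=1, n5=1, n6=0 → 0; observed 1. Eliminates n2 stuck-at-1, n3 stuck-at-1, n4 stuck-at-1, n5 stuck-at-1.
Test 3 (P=1, Q=1, R=0, S=1): fault-free n1=1, n2=0, n3=0, n4=1, n5=1, n6=0 → 0; observed 0. Eliminates n6 stuck-at-1.
Only n1 stuck-at-1 is consistent with every test.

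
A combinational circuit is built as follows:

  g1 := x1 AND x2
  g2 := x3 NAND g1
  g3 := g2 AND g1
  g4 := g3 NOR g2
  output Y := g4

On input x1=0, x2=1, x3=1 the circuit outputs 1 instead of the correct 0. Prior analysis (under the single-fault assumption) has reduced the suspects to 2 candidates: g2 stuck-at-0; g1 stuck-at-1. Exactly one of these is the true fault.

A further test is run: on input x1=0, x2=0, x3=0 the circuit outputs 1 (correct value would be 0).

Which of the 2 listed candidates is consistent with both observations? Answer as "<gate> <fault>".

g2 stuck-at-0

Evaluate each candidate on input x1=0, x2=0, x3=0:
  g2 stuck-at-0: g1=0, g2=0 [stuck-at-0], g3=0, g4=1 → 1 — matches
  g1 stuck-at-1: g1=1 [stuck-at-1], g2=1, g3=1, g4=0 → 0 — eliminated
Only g2 stuck-at-0 reproduces the observed 1.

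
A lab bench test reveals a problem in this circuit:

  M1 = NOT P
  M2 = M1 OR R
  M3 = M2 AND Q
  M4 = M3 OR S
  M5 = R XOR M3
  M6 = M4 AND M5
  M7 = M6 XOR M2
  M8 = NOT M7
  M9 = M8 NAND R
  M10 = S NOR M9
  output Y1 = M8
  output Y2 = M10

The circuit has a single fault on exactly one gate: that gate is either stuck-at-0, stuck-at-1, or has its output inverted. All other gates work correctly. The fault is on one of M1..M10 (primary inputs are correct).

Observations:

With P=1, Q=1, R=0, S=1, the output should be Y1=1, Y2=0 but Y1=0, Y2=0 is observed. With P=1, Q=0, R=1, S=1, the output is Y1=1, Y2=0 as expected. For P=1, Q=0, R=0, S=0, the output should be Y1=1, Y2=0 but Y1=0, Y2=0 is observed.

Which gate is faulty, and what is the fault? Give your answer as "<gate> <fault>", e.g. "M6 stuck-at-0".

Fault-free values for test 1 (P=1, Q=1, R=0, S=1): M1=0, M2=0, M3=0, M4=1, M5=0, M6=0, M7=0, M8=1, M9=1, M10=0, giving Y1=1, Y2=0. Observed Y1=0, Y2=0.
Test 1: faults giving observed Y1=0, Y2=0 are {M3 stuck-at-1, M3 inverted output, M5 stuck-at-1, M5 inverted output, M6 stuck-at-1, M6 inverted output, M7 stuck-at-1, M7 inverted output, M8 stuck-at-0, M8 inverted output}.
Test 2 (P=1, Q=0, R=1, S=1): fault-free M1=0, M2=1, M3=0, M4=1, M5=1, M6=1, M7=0, M8=1, M9=0, M10=0 → Y1=1, Y2=0; observed Y1=1, Y2=0. Eliminates M3 stuck-at-1, M3 inverted output, M5 inverted output, M6 inverted output, M7 stuck-at-1, M7 inverted output, M8 stuck-at-0, M8 inverted output.
Test 3 (P=1, Q=0, R=0, S=0): fault-free M1=0, M2=0, M3=0, M4=0, M5=0, M6=0, M7=0, M8=1, M9=1, M10=0 → Y1=1, Y2=0; observed Y1=0, Y2=0. Eliminates M5 stuck-at-1.
Only M6 stuck-at-1 is consistent with every test.

M6 stuck-at-1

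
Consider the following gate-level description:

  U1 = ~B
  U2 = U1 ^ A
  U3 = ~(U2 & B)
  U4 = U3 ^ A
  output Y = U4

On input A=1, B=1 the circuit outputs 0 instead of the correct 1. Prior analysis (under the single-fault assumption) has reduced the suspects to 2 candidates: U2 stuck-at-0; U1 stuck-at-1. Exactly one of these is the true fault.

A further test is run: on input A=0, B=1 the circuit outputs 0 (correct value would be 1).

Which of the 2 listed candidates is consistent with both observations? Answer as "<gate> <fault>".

U1 stuck-at-1

Evaluate each candidate on input A=0, B=1:
  U2 stuck-at-0: U1=0, U2=0 [stuck-at-0], U3=1, U4=1 → 1 — eliminated
  U1 stuck-at-1: U1=1 [stuck-at-1], U2=1, U3=0, U4=0 → 0 — matches
Only U1 stuck-at-1 reproduces the observed 0.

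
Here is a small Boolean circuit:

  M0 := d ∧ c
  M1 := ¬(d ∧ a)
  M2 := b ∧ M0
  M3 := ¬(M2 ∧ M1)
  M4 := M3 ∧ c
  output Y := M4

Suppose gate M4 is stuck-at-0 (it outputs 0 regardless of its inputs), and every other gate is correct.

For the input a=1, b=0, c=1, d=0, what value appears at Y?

Propagate with M4 forced: M0=0, M1=1, M2=0, M3=1, M4=0 [stuck-at-0].
So Y = 0. (Without the fault it would be 1.)

0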